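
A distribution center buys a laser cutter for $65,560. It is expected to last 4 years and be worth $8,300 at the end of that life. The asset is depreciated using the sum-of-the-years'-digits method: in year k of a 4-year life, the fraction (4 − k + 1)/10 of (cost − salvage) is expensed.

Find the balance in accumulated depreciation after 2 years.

$40,082

Depreciable base = $65,560 − $8,300 = $57,260.
Sum of the years' digits = 4+3+2+1 = 10.
Year 1: $57,260 × 4/10 = $22,904. Book value $42,656.
Year 2: $57,260 × 3/10 = $17,178. Book value $25,478.
Accumulated through year 2 = $65,560 − $25,478 = $40,082.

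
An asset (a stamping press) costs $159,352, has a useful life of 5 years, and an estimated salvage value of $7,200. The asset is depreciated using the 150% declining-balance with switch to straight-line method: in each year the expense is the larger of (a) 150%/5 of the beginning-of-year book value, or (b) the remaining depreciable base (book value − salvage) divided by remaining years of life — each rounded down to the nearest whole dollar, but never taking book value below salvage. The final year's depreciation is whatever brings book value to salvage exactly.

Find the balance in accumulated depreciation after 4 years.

$128,524

Depreciable base = $159,352 − $7,200 = $152,152.
Year 1: DB = ⌊$159,352 × 150%/5⌋ = $47,805; SL = ⌊$152,152/5⌋ = $30,430 → take DB $47,805. Book value $111,547.
Year 2: DB = ⌊$111,547 × 150%/5⌋ = $33,464; SL = ⌊$104,347/4⌋ = $26,086 → take DB $33,464. Book value $78,083.
Year 3: DB = ⌊$78,083 × 150%/5⌋ = $23,424; SL = ⌊$70,883/3⌋ = $23,627 → take SL $23,627. Book value $54,456.
Year 4: DB = ⌊$54,456 × 150%/5⌋ = $16,336; SL = ⌊$47,256/2⌋ = $23,628 → take SL $23,628. Book value $30,828.
Accumulated through year 4 = $159,352 − $30,828 = $128,524.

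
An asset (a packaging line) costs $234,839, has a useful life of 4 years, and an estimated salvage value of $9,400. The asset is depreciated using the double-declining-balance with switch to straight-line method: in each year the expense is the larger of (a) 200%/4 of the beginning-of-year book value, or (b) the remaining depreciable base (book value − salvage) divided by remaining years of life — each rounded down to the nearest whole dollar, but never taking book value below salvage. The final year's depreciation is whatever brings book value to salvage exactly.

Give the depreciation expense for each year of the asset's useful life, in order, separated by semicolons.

Depreciable base = $234,839 − $9,400 = $225,439.
Year 1: DB = ⌊$234,839 × 200%/4⌋ = $117,419; SL = ⌊$225,439/4⌋ = $56,359 → take DB $117,419. Book value $117,420.
Year 2: DB = ⌊$117,420 × 200%/4⌋ = $58,710; SL = ⌊$108,020/3⌋ = $36,006 → take DB $58,710. Book value $58,710.
Year 3: DB = ⌊$58,710 × 200%/4⌋ = $29,355; SL = ⌊$49,310/2⌋ = $24,655 → take DB $29,355. Book value $29,355.
Year 4 (final): $29,355 − $9,400 = $19,955. Book value $9,400.

$117,419; $58,710; $29,355; $19,955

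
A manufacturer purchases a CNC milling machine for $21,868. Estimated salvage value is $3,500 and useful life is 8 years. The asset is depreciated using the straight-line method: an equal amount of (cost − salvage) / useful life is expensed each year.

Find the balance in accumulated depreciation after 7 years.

Depreciable base = $21,868 − $3,500 = $18,368.
Annual expense = $18,368 / 8 = $2,296.
End of year 1: book value $19,572.
End of year 2: book value $17,276.
End of year 3: book value $14,980.
End of year 4: book value $12,684.
End of year 5: book value $10,388.
End of year 6: book value $8,092.
End of year 7: book value $5,796.
Accumulated through year 7 = $21,868 − $5,796 = $16,072.

$16,072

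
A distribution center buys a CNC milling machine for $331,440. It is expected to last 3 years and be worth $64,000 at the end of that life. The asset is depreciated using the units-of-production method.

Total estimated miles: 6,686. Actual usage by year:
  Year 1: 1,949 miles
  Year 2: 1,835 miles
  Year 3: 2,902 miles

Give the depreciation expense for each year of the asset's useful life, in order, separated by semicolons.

$77,960; $73,400; $116,080

Depreciable base = $331,440 − $64,000 = $267,440.
Rate = $267,440 / 6,686 miles = $40 per mile.
Year 1: 1,949 × $40 = $77,960. Book value $253,480.
Year 2: 1,835 × $40 = $73,400. Book value $180,080.
Year 3: 2,902 × $40 = $116,080. Book value $64,000.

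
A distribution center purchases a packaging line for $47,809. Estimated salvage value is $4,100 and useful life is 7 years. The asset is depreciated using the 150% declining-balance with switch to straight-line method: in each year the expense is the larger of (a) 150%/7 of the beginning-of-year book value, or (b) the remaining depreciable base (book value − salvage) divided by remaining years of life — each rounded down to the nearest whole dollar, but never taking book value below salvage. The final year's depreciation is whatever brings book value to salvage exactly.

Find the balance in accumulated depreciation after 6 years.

$39,001

Depreciable base = $47,809 − $4,100 = $43,709.
Year 1: DB = ⌊$47,809 × 150%/7⌋ = $10,244; SL = ⌊$43,709/7⌋ = $6,244 → take DB $10,244. Book value $37,565.
Year 2: DB = ⌊$37,565 × 150%/7⌋ = $8,049; SL = ⌊$33,465/6⌋ = $5,577 → take DB $8,049. Book value $29,516.
Year 3: DB = ⌊$29,516 × 150%/7⌋ = $6,324; SL = ⌊$25,416/5⌋ = $5,083 → take DB $6,324. Book value $23,192.
Year 4: DB = ⌊$23,192 × 150%/7⌋ = $4,969; SL = ⌊$19,092/4⌋ = $4,773 → take DB $4,969. Book value $18,223.
Year 5: DB = ⌊$18,223 × 150%/7⌋ = $3,904; SL = ⌊$14,123/3⌋ = $4,707 → take SL $4,707. Book value $13,516.
Year 6: DB = ⌊$13,516 × 150%/7⌋ = $2,896; SL = ⌊$9,416/2⌋ = $4,708 → take SL $4,708. Book value $8,808.
Accumulated through year 6 = $47,809 − $8,808 = $39,001.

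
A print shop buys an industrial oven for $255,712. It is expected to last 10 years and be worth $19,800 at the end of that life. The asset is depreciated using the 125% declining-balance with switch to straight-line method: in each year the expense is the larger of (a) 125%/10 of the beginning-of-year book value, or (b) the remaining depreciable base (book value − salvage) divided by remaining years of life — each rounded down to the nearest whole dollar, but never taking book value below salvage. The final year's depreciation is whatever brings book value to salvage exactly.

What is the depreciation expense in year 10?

Depreciable base = $255,712 − $19,800 = $235,912.
Year 1: DB = ⌊$255,712 × 125%/10⌋ = $31,964; SL = ⌊$235,912/10⌋ = $23,591 → take DB $31,964. Book value $223,748.
Year 2: DB = ⌊$223,748 × 125%/10⌋ = $27,968; SL = ⌊$203,948/9⌋ = $22,660 → take DB $27,968. Book value $195,780.
Year 3: DB = ⌊$195,780 × 125%/10⌋ = $24,472; SL = ⌊$175,980/8⌋ = $21,997 → take DB $24,472. Book value $171,308.
Year 4: DB = ⌊$171,308 × 125%/10⌋ = $21,413; SL = ⌊$151,508/7⌋ = $21,644 → take SL $21,644. Book value $149,664.
Year 5: DB = ⌊$149,664 × 125%/10⌋ = $18,708; SL = ⌊$129,864/6⌋ = $21,644 → take SL $21,644. Book value $128,020.
Year 6: DB = ⌊$128,020 × 125%/10⌋ = $16,002; SL = ⌊$108,220/5⌋ = $21,644 → take SL $21,644. Book value $106,376.
Year 7: DB = ⌊$106,376 × 125%/10⌋ = $13,297; SL = ⌊$86,576/4⌋ = $21,644 → take SL $21,644. Book value $84,732.
Year 8: DB = ⌊$84,732 × 125%/10⌋ = $10,591; SL = ⌊$64,932/3⌋ = $21,644 → take SL $21,644. Book value $63,088.
Year 9: DB = ⌊$63,088 × 125%/10⌋ = $7,886; SL = ⌊$43,288/2⌋ = $21,644 → take SL $21,644. Book value $41,444.
Year 10 (final): $41,444 − $19,800 = $21,644. Book value $19,800.

$21,644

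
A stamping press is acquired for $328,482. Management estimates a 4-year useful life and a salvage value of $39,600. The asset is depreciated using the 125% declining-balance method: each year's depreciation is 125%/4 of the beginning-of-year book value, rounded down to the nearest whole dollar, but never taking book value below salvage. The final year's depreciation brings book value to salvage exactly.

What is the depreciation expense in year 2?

Depreciable base = $328,482 − $39,600 = $288,882.
Year 1: ⌊$328,482 × 125%/4⌋ = $102,650. Book value $225,832.
Year 2: ⌊$225,832 × 125%/4⌋ = $70,572. Book value $155,260.

$70,572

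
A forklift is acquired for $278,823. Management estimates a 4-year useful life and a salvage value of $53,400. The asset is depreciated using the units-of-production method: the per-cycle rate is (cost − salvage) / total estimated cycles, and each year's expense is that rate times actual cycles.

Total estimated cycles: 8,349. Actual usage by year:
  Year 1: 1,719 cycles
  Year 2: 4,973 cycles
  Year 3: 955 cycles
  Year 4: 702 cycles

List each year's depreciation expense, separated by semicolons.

Depreciable base = $278,823 − $53,400 = $225,423.
Rate = $225,423 / 8,349 cycles = $27 per cycle.
Year 1: 1,719 × $27 = $46,413. Book value $232,410.
Year 2: 4,973 × $27 = $134,271. Book value $98,139.
Year 3: 955 × $27 = $25,785. Book value $72,354.
Year 4: 702 × $27 = $18,954. Book value $53,400.

$46,413; $134,271; $25,785; $18,954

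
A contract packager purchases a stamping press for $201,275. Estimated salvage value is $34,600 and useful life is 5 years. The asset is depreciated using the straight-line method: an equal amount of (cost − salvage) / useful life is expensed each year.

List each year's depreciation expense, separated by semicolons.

Depreciable base = $201,275 − $34,600 = $166,675.
Annual expense = $166,675 / 5 = $33,335.
End of year 1: book value $167,940.
End of year 2: book value $134,605.
End of year 3: book value $101,270.
End of year 4: book value $67,935.
End of year 5: book value $34,600.

$33,335; $33,335; $33,335; $33,335; $33,335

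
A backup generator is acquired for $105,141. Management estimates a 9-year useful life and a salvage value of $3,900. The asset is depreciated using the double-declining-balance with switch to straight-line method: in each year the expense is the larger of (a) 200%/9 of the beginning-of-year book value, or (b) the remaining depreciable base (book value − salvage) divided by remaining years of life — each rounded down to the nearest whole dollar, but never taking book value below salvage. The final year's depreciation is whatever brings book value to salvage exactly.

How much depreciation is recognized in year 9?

$6,460

Depreciable base = $105,141 − $3,900 = $101,241.
Year 1: DB = ⌊$105,141 × 200%/9⌋ = $23,364; SL = ⌊$101,241/9⌋ = $11,249 → take DB $23,364. Book value $81,777.
Year 2: DB = ⌊$81,777 × 200%/9⌋ = $18,172; SL = ⌊$77,877/8⌋ = $9,734 → take DB $18,172. Book value $63,605.
Year 3: DB = ⌊$63,605 × 200%/9⌋ = $14,134; SL = ⌊$59,705/7⌋ = $8,529 → take DB $14,134. Book value $49,471.
Year 4: DB = ⌊$49,471 × 200%/9⌋ = $10,993; SL = ⌊$45,571/6⌋ = $7,595 → take DB $10,993. Book value $38,478.
Year 5: DB = ⌊$38,478 × 200%/9⌋ = $8,550; SL = ⌊$34,578/5⌋ = $6,915 → take DB $8,550. Book value $29,928.
Year 6: DB = ⌊$29,928 × 200%/9⌋ = $6,650; SL = ⌊$26,028/4⌋ = $6,507 → take DB $6,650. Book value $23,278.
Year 7: DB = ⌊$23,278 × 200%/9⌋ = $5,172; SL = ⌊$19,378/3⌋ = $6,459 → take SL $6,459. Book value $16,819.
Year 8: DB = ⌊$16,819 × 200%/9⌋ = $3,737; SL = ⌊$12,919/2⌋ = $6,459 → take SL $6,459. Book value $10,360.
Year 9 (final): $10,360 − $3,900 = $6,460. Book value $3,900.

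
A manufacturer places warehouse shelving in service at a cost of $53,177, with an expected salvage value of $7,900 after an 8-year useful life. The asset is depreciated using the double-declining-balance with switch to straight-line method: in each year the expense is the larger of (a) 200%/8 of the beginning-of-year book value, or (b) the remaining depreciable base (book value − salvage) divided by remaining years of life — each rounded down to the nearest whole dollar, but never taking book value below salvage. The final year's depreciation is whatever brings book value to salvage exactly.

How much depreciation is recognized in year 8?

Depreciable base = $53,177 − $7,900 = $45,277.
Year 1: DB = ⌊$53,177 × 200%/8⌋ = $13,294; SL = ⌊$45,277/8⌋ = $5,659 → take DB $13,294. Book value $39,883.
Year 2: DB = ⌊$39,883 × 200%/8⌋ = $9,970; SL = ⌊$31,983/7⌋ = $4,569 → take DB $9,970. Book value $29,913.
Year 3: DB = ⌊$29,913 × 200%/8⌋ = $7,478; SL = ⌊$22,013/6⌋ = $3,668 → take DB $7,478. Book value $22,435.
Year 4: DB = ⌊$22,435 × 200%/8⌋ = $5,608; SL = ⌊$14,535/5⌋ = $2,907 → take DB $5,608. Book value $16,827.
Year 5: DB = ⌊$16,827 × 200%/8⌋ = $4,206; SL = ⌊$8,927/4⌋ = $2,231 → take DB $4,206. Book value $12,621.
Year 6: DB = ⌊$12,621 × 200%/8⌋ = $3,155; SL = ⌊$4,721/3⌋ = $1,573 → take DB $3,155. Book value $9,466.
Year 7: DB = ⌊$9,466 × 200%/8⌋ = $2,366; SL = ⌊$1,566/2⌋ = $783 → take DB $2,366, capped at $1,566. Book value $7,900.
Year 8 (final): $7,900 − $7,900 = $0. Book value $7,900.

$0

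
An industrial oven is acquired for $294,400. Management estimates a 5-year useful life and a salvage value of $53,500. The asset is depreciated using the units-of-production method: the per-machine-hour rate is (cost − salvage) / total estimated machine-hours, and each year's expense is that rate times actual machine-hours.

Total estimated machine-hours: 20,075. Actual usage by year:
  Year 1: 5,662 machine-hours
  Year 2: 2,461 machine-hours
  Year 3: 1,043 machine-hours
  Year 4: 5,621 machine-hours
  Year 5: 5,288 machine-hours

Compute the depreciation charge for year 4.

$67,452

Depreciable base = $294,400 − $53,500 = $240,900.
Rate = $240,900 / 20,075 machine-hours = $12 per machine-hour.
Year 1: 5,662 × $12 = $67,944. Book value $226,456.
Year 2: 2,461 × $12 = $29,532. Book value $196,924.
Year 3: 1,043 × $12 = $12,516. Book value $184,408.
Year 4: 5,621 × $12 = $67,452. Book value $116,956.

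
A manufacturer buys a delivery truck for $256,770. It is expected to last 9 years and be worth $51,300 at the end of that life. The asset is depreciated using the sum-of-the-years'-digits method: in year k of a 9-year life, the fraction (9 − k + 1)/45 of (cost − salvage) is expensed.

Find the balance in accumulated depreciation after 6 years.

$178,074

Depreciable base = $256,770 − $51,300 = $205,470.
Sum of the years' digits = 9+8+7+6+5+4+3+2+1 = 45.
Year 1: $205,470 × 9/45 = $41,094. Book value $215,676.
Year 2: $205,470 × 8/45 = $36,528. Book value $179,148.
Year 3: $205,470 × 7/45 = $31,962. Book value $147,186.
Year 4: $205,470 × 6/45 = $27,396. Book value $119,790.
Year 5: $205,470 × 5/45 = $22,830. Book value $96,960.
Year 6: $205,470 × 4/45 = $18,264. Book value $78,696.
Accumulated through year 6 = $256,770 − $78,696 = $178,074.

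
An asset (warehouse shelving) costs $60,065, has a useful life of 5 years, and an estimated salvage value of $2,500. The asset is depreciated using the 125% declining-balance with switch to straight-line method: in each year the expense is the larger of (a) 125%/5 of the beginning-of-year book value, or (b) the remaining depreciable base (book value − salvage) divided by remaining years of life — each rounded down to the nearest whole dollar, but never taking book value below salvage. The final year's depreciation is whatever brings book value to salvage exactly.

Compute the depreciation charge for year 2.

Depreciable base = $60,065 − $2,500 = $57,565.
Year 1: DB = ⌊$60,065 × 125%/5⌋ = $15,016; SL = ⌊$57,565/5⌋ = $11,513 → take DB $15,016. Book value $45,049.
Year 2: DB = ⌊$45,049 × 125%/5⌋ = $11,262; SL = ⌊$42,549/4⌋ = $10,637 → take DB $11,262. Book value $33,787.

$11,262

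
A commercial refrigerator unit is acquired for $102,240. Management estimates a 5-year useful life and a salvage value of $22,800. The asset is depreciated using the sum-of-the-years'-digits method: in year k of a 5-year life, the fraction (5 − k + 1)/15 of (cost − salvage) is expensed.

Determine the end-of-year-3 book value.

Depreciable base = $102,240 − $22,800 = $79,440.
Sum of the years' digits = 5+4+3+2+1 = 15.
Year 1: $79,440 × 5/15 = $26,480. Book value $75,760.
Year 2: $79,440 × 4/15 = $21,184. Book value $54,576.
Year 3: $79,440 × 3/15 = $15,888. Book value $38,688.

$38,688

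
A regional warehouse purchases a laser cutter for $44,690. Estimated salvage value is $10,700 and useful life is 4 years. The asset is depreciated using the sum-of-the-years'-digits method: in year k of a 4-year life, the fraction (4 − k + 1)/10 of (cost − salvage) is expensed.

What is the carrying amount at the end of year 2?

$20,897

Depreciable base = $44,690 − $10,700 = $33,990.
Sum of the years' digits = 4+3+2+1 = 10.
Year 1: $33,990 × 4/10 = $13,596. Book value $31,094.
Year 2: $33,990 × 3/10 = $10,197. Book value $20,897.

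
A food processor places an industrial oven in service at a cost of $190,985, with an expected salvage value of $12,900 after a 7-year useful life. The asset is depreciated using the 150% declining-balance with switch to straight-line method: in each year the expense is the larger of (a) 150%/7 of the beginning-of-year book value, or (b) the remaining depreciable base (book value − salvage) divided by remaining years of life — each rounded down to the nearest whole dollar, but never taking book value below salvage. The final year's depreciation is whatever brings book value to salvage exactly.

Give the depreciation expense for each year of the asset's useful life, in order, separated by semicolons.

Depreciable base = $190,985 − $12,900 = $178,085.
Year 1: DB = ⌊$190,985 × 150%/7⌋ = $40,925; SL = ⌊$178,085/7⌋ = $25,440 → take DB $40,925. Book value $150,060.
Year 2: DB = ⌊$150,060 × 150%/7⌋ = $32,155; SL = ⌊$137,160/6⌋ = $22,860 → take DB $32,155. Book value $117,905.
Year 3: DB = ⌊$117,905 × 150%/7⌋ = $25,265; SL = ⌊$105,005/5⌋ = $21,001 → take DB $25,265. Book value $92,640.
Year 4: DB = ⌊$92,640 × 150%/7⌋ = $19,851; SL = ⌊$79,740/4⌋ = $19,935 → take SL $19,935. Book value $72,705.
Year 5: DB = ⌊$72,705 × 150%/7⌋ = $15,579; SL = ⌊$59,805/3⌋ = $19,935 → take SL $19,935. Book value $52,770.
Year 6: DB = ⌊$52,770 × 150%/7⌋ = $11,307; SL = ⌊$39,870/2⌋ = $19,935 → take SL $19,935. Book value $32,835.
Year 7 (final): $32,835 − $12,900 = $19,935. Book value $12,900.

$40,925; $32,155; $25,265; $19,935; $19,935; $19,935; $19,935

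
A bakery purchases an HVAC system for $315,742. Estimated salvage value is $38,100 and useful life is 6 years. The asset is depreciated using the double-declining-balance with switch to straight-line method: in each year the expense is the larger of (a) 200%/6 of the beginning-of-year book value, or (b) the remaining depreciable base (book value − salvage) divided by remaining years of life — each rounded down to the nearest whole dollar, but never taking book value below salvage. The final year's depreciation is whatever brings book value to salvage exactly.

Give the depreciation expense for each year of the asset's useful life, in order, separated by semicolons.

$105,247; $70,165; $46,776; $31,184; $20,790; $3,480

Depreciable base = $315,742 − $38,100 = $277,642.
Year 1: DB = ⌊$315,742 × 200%/6⌋ = $105,247; SL = ⌊$277,642/6⌋ = $46,273 → take DB $105,247. Book value $210,495.
Year 2: DB = ⌊$210,495 × 200%/6⌋ = $70,165; SL = ⌊$172,395/5⌋ = $34,479 → take DB $70,165. Book value $140,330.
Year 3: DB = ⌊$140,330 × 200%/6⌋ = $46,776; SL = ⌊$102,230/4⌋ = $25,557 → take DB $46,776. Book value $93,554.
Year 4: DB = ⌊$93,554 × 200%/6⌋ = $31,184; SL = ⌊$55,454/3⌋ = $18,484 → take DB $31,184. Book value $62,370.
Year 5: DB = ⌊$62,370 × 200%/6⌋ = $20,790; SL = ⌊$24,270/2⌋ = $12,135 → take DB $20,790. Book value $41,580.
Year 6 (final): $41,580 − $38,100 = $3,480. Book value $38,100.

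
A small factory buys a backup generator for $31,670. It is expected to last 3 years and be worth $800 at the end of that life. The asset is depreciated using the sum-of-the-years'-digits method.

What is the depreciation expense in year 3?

$5,145

Depreciable base = $31,670 − $800 = $30,870.
Sum of the years' digits = 3+2+1 = 6.
Year 1: $30,870 × 3/6 = $15,435. Book value $16,235.
Year 2: $30,870 × 2/6 = $10,290. Book value $5,945.
Year 3: $30,870 × 1/6 = $5,145. Book value $800.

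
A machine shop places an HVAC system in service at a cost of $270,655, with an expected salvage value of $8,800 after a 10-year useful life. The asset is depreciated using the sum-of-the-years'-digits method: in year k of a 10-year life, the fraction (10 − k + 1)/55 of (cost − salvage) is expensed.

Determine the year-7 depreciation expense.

$19,044

Depreciable base = $270,655 − $8,800 = $261,855.
Sum of the years' digits = 10+9+8+7+6+5+4+3+2+1 = 55.
Year 1: $261,855 × 10/55 = $47,610. Book value $223,045.
Year 2: $261,855 × 9/55 = $42,849. Book value $180,196.
Year 3: $261,855 × 8/55 = $38,088. Book value $142,108.
Year 4: $261,855 × 7/55 = $33,327. Book value $108,781.
Year 5: $261,855 × 6/55 = $28,566. Book value $80,215.
Year 6: $261,855 × 5/55 = $23,805. Book value $56,410.
Year 7: $261,855 × 4/55 = $19,044. Book value $37,366.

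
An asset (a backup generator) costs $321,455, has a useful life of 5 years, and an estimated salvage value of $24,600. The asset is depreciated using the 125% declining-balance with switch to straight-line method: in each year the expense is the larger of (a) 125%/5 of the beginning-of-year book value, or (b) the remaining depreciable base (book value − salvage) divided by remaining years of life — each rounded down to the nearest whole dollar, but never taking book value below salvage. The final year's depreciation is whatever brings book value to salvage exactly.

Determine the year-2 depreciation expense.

Depreciable base = $321,455 − $24,600 = $296,855.
Year 1: DB = ⌊$321,455 × 125%/5⌋ = $80,363; SL = ⌊$296,855/5⌋ = $59,371 → take DB $80,363. Book value $241,092.
Year 2: DB = ⌊$241,092 × 125%/5⌋ = $60,273; SL = ⌊$216,492/4⌋ = $54,123 → take DB $60,273. Book value $180,819.

$60,273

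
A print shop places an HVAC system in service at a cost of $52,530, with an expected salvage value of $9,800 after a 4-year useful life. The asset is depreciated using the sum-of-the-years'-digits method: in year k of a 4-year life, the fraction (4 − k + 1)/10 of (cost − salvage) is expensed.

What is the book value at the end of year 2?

$22,619

Depreciable base = $52,530 − $9,800 = $42,730.
Sum of the years' digits = 4+3+2+1 = 10.
Year 1: $42,730 × 4/10 = $17,092. Book value $35,438.
Year 2: $42,730 × 3/10 = $12,819. Book value $22,619.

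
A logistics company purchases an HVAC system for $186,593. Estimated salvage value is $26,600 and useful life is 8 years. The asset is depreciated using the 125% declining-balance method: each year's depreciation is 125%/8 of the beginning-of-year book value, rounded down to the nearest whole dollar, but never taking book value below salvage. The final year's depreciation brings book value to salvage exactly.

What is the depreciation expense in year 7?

Depreciable base = $186,593 − $26,600 = $159,993.
Year 1: ⌊$186,593 × 125%/8⌋ = $29,155. Book value $157,438.
Year 2: ⌊$157,438 × 125%/8⌋ = $24,599. Book value $132,839.
Year 3: ⌊$132,839 × 125%/8⌋ = $20,756. Book value $112,083.
Year 4: ⌊$112,083 × 125%/8⌋ = $17,512. Book value $94,571.
Year 5: ⌊$94,571 × 125%/8⌋ = $14,776. Book value $79,795.
Year 6: ⌊$79,795 × 125%/8⌋ = $12,467. Book value $67,328.
Year 7: ⌊$67,328 × 125%/8⌋ = $10,520. Book value $56,808.

$10,520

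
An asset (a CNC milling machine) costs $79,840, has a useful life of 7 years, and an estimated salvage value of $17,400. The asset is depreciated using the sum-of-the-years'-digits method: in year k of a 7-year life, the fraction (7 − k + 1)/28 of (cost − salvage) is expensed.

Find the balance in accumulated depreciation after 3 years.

$40,140

Depreciable base = $79,840 − $17,400 = $62,440.
Sum of the years' digits = 7+6+5+4+3+2+1 = 28.
Year 1: $62,440 × 7/28 = $15,610. Book value $64,230.
Year 2: $62,440 × 6/28 = $13,380. Book value $50,850.
Year 3: $62,440 × 5/28 = $11,150. Book value $39,700.
Accumulated through year 3 = $79,840 − $39,700 = $40,140.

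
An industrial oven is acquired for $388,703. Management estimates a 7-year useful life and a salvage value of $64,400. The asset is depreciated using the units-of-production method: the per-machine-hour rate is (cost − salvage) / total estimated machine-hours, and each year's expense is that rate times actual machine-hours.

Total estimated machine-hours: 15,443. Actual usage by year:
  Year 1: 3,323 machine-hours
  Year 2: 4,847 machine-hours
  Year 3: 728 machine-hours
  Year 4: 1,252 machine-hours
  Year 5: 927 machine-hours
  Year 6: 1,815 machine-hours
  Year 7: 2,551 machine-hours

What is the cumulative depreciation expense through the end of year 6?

$270,732

Depreciable base = $388,703 − $64,400 = $324,303.
Rate = $324,303 / 15,443 machine-hours = $21 per machine-hour.
Year 1: 3,323 × $21 = $69,783. Book value $318,920.
Year 2: 4,847 × $21 = $101,787. Book value $217,133.
Year 3: 728 × $21 = $15,288. Book value $201,845.
Year 4: 1,252 × $21 = $26,292. Book value $175,553.
Year 5: 927 × $21 = $19,467. Book value $156,086.
Year 6: 1,815 × $21 = $38,115. Book value $117,971.
Accumulated through year 6 = $388,703 − $117,971 = $270,732.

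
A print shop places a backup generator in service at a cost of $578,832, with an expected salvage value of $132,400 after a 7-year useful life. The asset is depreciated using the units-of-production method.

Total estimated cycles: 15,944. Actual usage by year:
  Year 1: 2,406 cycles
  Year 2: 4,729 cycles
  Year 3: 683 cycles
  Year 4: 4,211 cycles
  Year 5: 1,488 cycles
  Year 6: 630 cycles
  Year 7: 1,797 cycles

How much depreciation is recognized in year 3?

Depreciable base = $578,832 − $132,400 = $446,432.
Rate = $446,432 / 15,944 cycles = $28 per cycle.
Year 1: 2,406 × $28 = $67,368. Book value $511,464.
Year 2: 4,729 × $28 = $132,412. Book value $379,052.
Year 3: 683 × $28 = $19,124. Book value $359,928.

$19,124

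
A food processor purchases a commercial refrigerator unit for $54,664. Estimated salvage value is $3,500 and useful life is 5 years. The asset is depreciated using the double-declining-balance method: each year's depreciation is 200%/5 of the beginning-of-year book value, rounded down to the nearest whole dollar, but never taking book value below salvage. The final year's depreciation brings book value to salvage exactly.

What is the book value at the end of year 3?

$11,808

Depreciable base = $54,664 − $3,500 = $51,164.
Year 1: ⌊$54,664 × 200%/5⌋ = $21,865. Book value $32,799.
Year 2: ⌊$32,799 × 200%/5⌋ = $13,119. Book value $19,680.
Year 3: ⌊$19,680 × 200%/5⌋ = $7,872. Book value $11,808.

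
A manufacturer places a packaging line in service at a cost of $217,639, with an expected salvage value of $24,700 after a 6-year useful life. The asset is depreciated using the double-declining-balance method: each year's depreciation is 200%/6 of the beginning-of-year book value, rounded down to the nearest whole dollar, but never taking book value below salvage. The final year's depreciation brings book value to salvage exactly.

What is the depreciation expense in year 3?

$32,243

Depreciable base = $217,639 − $24,700 = $192,939.
Year 1: ⌊$217,639 × 200%/6⌋ = $72,546. Book value $145,093.
Year 2: ⌊$145,093 × 200%/6⌋ = $48,364. Book value $96,729.
Year 3: ⌊$96,729 × 200%/6⌋ = $32,243. Book value $64,486.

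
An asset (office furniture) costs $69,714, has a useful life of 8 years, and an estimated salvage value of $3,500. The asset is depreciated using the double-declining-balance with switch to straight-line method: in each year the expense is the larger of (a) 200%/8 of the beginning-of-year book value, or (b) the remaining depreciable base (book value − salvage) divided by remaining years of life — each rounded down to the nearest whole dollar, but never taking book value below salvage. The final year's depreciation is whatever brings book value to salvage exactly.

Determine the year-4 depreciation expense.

Depreciable base = $69,714 − $3,500 = $66,214.
Year 1: DB = ⌊$69,714 × 200%/8⌋ = $17,428; SL = ⌊$66,214/8⌋ = $8,276 → take DB $17,428. Book value $52,286.
Year 2: DB = ⌊$52,286 × 200%/8⌋ = $13,071; SL = ⌊$48,786/7⌋ = $6,969 → take DB $13,071. Book value $39,215.
Year 3: DB = ⌊$39,215 × 200%/8⌋ = $9,803; SL = ⌊$35,715/6⌋ = $5,952 → take DB $9,803. Book value $29,412.
Year 4: DB = ⌊$29,412 × 200%/8⌋ = $7,353; SL = ⌊$25,912/5⌋ = $5,182 → take DB $7,353. Book value $22,059.

$7,353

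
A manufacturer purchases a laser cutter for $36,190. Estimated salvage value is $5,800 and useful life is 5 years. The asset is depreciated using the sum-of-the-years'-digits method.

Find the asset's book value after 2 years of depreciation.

$17,956

Depreciable base = $36,190 − $5,800 = $30,390.
Sum of the years' digits = 5+4+3+2+1 = 15.
Year 1: $30,390 × 5/15 = $10,130. Book value $26,060.
Year 2: $30,390 × 4/15 = $8,104. Book value $17,956.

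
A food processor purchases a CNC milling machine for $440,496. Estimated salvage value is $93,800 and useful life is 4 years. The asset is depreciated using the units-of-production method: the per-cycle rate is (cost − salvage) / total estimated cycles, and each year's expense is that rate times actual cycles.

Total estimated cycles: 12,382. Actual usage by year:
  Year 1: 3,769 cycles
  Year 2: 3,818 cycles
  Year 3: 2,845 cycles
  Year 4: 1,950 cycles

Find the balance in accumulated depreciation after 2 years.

Depreciable base = $440,496 − $93,800 = $346,696.
Rate = $346,696 / 12,382 cycles = $28 per cycle.
Year 1: 3,769 × $28 = $105,532. Book value $334,964.
Year 2: 3,818 × $28 = $106,904. Book value $228,060.
Accumulated through year 2 = $440,496 − $228,060 = $212,436.

$212,436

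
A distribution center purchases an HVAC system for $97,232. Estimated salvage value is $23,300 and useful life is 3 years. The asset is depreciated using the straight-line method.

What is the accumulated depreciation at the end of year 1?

$24,644

Depreciable base = $97,232 − $23,300 = $73,932.
Annual expense = $73,932 / 3 = $24,644.
End of year 1: book value $72,588.
Accumulated through year 1 = $97,232 − $72,588 = $24,644.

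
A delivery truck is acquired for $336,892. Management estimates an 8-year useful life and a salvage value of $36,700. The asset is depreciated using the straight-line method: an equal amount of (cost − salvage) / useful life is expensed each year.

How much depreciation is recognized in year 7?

Depreciable base = $336,892 − $36,700 = $300,192.
Annual expense = $300,192 / 8 = $37,524.

$37,524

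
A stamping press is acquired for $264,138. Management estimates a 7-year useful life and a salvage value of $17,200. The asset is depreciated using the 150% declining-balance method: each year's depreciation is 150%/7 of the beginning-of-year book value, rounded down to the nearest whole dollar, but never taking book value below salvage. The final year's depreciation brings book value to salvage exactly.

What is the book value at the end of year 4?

$100,669

Depreciable base = $264,138 − $17,200 = $246,938.
Year 1: ⌊$264,138 × 150%/7⌋ = $56,601. Book value $207,537.
Year 2: ⌊$207,537 × 150%/7⌋ = $44,472. Book value $163,065.
Year 3: ⌊$163,065 × 150%/7⌋ = $34,942. Book value $128,123.
Year 4: ⌊$128,123 × 150%/7⌋ = $27,454. Book value $100,669.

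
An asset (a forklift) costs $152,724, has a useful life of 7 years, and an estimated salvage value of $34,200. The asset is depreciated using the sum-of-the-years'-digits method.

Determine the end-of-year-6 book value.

Depreciable base = $152,724 − $34,200 = $118,524.
Sum of the years' digits = 7+6+5+4+3+2+1 = 28.
Year 1: $118,524 × 7/28 = $29,631. Book value $123,093.
Year 2: $118,524 × 6/28 = $25,398. Book value $97,695.
Year 3: $118,524 × 5/28 = $21,165. Book value $76,530.
Year 4: $118,524 × 4/28 = $16,932. Book value $59,598.
Year 5: $118,524 × 3/28 = $12,699. Book value $46,899.
Year 6: $118,524 × 2/28 = $8,466. Book value $38,433.

$38,433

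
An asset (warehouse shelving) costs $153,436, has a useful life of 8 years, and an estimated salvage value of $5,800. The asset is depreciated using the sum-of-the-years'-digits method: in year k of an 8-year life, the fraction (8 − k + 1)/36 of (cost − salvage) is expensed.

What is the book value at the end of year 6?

$18,103

Depreciable base = $153,436 − $5,800 = $147,636.
Sum of the years' digits = 8+7+6+5+4+3+2+1 = 36.
Year 1: $147,636 × 8/36 = $32,808. Book value $120,628.
Year 2: $147,636 × 7/36 = $28,707. Book value $91,921.
Year 3: $147,636 × 6/36 = $24,606. Book value $67,315.
Year 4: $147,636 × 5/36 = $20,505. Book value $46,810.
Year 5: $147,636 × 4/36 = $16,404. Book value $30,406.
Year 6: $147,636 × 3/36 = $12,303. Book value $18,103.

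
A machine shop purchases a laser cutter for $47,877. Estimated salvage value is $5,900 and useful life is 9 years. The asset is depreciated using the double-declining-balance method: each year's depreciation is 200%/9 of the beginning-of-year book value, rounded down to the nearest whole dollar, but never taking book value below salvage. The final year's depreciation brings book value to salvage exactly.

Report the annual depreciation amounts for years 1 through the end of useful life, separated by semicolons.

Depreciable base = $47,877 − $5,900 = $41,977.
Year 1: ⌊$47,877 × 200%/9⌋ = $10,639. Book value $37,238.
Year 2: ⌊$37,238 × 200%/9⌋ = $8,275. Book value $28,963.
Year 3: ⌊$28,963 × 200%/9⌋ = $6,436. Book value $22,527.
Year 4: ⌊$22,527 × 200%/9⌋ = $5,006. Book value $17,521.
Year 5: ⌊$17,521 × 200%/9⌋ = $3,893. Book value $13,628.
Year 6: ⌊$13,628 × 200%/9⌋ = $3,028. Book value $10,600.
Year 7: ⌊$10,600 × 200%/9⌋ = $2,355. Book value $8,245.
Year 8: ⌊$8,245 × 200%/9⌋ = $1,832. Book value $6,413.
Year 9 (final): $6,413 − $5,900 = $513. Book value $5,900.

$10,639; $8,275; $6,436; $5,006; $3,893; $3,028; $2,355; $1,832; $513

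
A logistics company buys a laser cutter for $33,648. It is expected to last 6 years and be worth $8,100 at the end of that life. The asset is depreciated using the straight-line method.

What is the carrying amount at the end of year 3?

Depreciable base = $33,648 − $8,100 = $25,548.
Annual expense = $25,548 / 6 = $4,258.
End of year 1: book value $29,390.
End of year 2: book value $25,132.
End of year 3: book value $20,874.

$20,874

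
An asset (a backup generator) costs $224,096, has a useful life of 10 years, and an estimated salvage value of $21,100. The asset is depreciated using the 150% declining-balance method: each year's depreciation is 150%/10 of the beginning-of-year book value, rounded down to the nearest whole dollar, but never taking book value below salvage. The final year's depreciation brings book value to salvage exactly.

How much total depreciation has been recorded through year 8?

$163,030

Depreciable base = $224,096 − $21,100 = $202,996.
Year 1: ⌊$224,096 × 150%/10⌋ = $33,614. Book value $190,482.
Year 2: ⌊$190,482 × 150%/10⌋ = $28,572. Book value $161,910.
Year 3: ⌊$161,910 × 150%/10⌋ = $24,286. Book value $137,624.
Year 4: ⌊$137,624 × 150%/10⌋ = $20,643. Book value $116,981.
Year 5: ⌊$116,981 × 150%/10⌋ = $17,547. Book value $99,434.
Year 6: ⌊$99,434 × 150%/10⌋ = $14,915. Book value $84,519.
Year 7: ⌊$84,519 × 150%/10⌋ = $12,677. Book value $71,842.
Year 8: ⌊$71,842 × 150%/10⌋ = $10,776. Book value $61,066.
Accumulated through year 8 = $224,096 − $61,066 = $163,030.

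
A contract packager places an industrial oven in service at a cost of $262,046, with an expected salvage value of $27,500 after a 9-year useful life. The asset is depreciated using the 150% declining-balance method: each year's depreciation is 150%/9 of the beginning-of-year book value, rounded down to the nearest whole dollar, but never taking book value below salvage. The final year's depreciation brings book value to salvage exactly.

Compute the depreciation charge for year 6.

Depreciable base = $262,046 − $27,500 = $234,546.
Year 1: ⌊$262,046 × 150%/9⌋ = $43,674. Book value $218,372.
Year 2: ⌊$218,372 × 150%/9⌋ = $36,395. Book value $181,977.
Year 3: ⌊$181,977 × 150%/9⌋ = $30,329. Book value $151,648.
Year 4: ⌊$151,648 × 150%/9⌋ = $25,274. Book value $126,374.
Year 5: ⌊$126,374 × 150%/9⌋ = $21,062. Book value $105,312.
Year 6: ⌊$105,312 × 150%/9⌋ = $17,552. Book value $87,760.

$17,552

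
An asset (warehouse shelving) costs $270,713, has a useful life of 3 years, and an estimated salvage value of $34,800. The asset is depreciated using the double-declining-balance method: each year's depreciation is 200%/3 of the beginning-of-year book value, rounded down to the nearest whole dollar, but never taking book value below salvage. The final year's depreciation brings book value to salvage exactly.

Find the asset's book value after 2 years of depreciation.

$34,800

Depreciable base = $270,713 − $34,800 = $235,913.
Year 1: ⌊$270,713 × 200%/3⌋ = $180,475. Book value $90,238.
Year 2: ⌊$90,238 × 200%/3⌋ = $60,158, capped at $55,438. Book value $34,800.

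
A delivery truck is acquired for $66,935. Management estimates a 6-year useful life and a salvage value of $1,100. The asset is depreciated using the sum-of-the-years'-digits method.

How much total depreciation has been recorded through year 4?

$56,430

Depreciable base = $66,935 − $1,100 = $65,835.
Sum of the years' digits = 6+5+4+3+2+1 = 21.
Year 1: $65,835 × 6/21 = $18,810. Book value $48,125.
Year 2: $65,835 × 5/21 = $15,675. Book value $32,450.
Year 3: $65,835 × 4/21 = $12,540. Book value $19,910.
Year 4: $65,835 × 3/21 = $9,405. Book value $10,505.
Accumulated through year 4 = $66,935 − $10,505 = $56,430.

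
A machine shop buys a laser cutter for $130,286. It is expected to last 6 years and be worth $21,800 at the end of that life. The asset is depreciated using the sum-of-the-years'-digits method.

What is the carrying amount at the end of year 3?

Depreciable base = $130,286 − $21,800 = $108,486.
Sum of the years' digits = 6+5+4+3+2+1 = 21.
Year 1: $108,486 × 6/21 = $30,996. Book value $99,290.
Year 2: $108,486 × 5/21 = $25,830. Book value $73,460.
Year 3: $108,486 × 4/21 = $20,664. Book value $52,796.

$52,796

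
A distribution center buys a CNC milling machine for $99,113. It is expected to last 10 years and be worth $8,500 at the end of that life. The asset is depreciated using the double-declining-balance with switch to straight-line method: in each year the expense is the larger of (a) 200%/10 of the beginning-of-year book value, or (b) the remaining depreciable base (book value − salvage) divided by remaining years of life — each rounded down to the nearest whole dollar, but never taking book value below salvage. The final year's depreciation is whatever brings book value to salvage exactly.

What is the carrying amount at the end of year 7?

Depreciable base = $99,113 − $8,500 = $90,613.
Year 1: DB = ⌊$99,113 × 200%/10⌋ = $19,822; SL = ⌊$90,613/10⌋ = $9,061 → take DB $19,822. Book value $79,291.
Year 2: DB = ⌊$79,291 × 200%/10⌋ = $15,858; SL = ⌊$70,791/9⌋ = $7,865 → take DB $15,858. Book value $63,433.
Year 3: DB = ⌊$63,433 × 200%/10⌋ = $12,686; SL = ⌊$54,933/8⌋ = $6,866 → take DB $12,686. Book value $50,747.
Year 4: DB = ⌊$50,747 × 200%/10⌋ = $10,149; SL = ⌊$42,247/7⌋ = $6,035 → take DB $10,149. Book value $40,598.
Year 5: DB = ⌊$40,598 × 200%/10⌋ = $8,119; SL = ⌊$32,098/6⌋ = $5,349 → take DB $8,119. Book value $32,479.
Year 6: DB = ⌊$32,479 × 200%/10⌋ = $6,495; SL = ⌊$23,979/5⌋ = $4,795 → take DB $6,495. Book value $25,984.
Year 7: DB = ⌊$25,984 × 200%/10⌋ = $5,196; SL = ⌊$17,484/4⌋ = $4,371 → take DB $5,196. Book value $20,788.

$20,788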